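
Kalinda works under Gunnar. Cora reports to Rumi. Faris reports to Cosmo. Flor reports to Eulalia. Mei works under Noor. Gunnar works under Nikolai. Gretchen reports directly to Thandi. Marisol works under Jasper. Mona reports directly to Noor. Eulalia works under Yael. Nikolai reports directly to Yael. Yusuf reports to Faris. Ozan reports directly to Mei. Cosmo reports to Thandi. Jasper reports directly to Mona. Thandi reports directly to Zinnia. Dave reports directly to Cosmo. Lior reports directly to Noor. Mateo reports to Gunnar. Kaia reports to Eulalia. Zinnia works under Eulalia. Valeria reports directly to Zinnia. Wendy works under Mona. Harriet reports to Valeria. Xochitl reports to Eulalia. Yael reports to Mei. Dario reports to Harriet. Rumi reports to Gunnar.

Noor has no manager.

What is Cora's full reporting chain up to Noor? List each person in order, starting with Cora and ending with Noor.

Cora reports to Rumi. Rumi reports to Gunnar. Gunnar reports to Nikolai. Nikolai reports to Yael. Yael reports to Mei. Mei reports to Noor. Noor is at the top.

Cora -> Rumi -> Gunnar -> Nikolai -> Yael -> Mei -> Noor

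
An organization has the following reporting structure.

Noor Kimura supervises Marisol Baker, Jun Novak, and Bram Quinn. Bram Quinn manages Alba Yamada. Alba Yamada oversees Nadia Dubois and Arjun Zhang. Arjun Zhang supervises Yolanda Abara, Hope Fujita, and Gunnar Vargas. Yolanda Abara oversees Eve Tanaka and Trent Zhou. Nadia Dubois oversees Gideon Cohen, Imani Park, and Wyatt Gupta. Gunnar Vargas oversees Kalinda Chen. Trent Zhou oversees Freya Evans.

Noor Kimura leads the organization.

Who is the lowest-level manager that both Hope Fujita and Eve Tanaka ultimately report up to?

Hope Fujita's chain of managers is Arjun Zhang, Alba Yamada, Bram Quinn, Noor Kimura. Eve Tanaka's chain of managers is Yolanda Abara, Arjun Zhang, Alba Yamada, Bram Quinn, Noor Kimura. The first manager that appears in both chains is Arjun Zhang.

Arjun Zhang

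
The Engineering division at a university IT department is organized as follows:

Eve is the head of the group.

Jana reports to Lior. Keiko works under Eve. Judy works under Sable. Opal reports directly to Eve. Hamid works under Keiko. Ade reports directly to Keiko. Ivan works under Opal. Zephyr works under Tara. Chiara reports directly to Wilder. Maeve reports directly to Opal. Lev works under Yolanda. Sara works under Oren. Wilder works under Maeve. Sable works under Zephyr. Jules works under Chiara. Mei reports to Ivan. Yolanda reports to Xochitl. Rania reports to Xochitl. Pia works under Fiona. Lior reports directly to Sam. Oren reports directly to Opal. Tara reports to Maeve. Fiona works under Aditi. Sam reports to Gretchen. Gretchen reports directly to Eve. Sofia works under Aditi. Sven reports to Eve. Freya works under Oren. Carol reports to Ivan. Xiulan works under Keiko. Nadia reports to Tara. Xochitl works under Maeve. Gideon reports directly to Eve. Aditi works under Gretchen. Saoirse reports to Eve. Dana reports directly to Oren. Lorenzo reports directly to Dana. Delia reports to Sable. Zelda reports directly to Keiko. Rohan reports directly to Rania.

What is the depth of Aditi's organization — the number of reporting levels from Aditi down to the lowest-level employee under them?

The longest chain under Aditi runs Aditi → Fiona → Pia, which is 2 levels below Aditi.

2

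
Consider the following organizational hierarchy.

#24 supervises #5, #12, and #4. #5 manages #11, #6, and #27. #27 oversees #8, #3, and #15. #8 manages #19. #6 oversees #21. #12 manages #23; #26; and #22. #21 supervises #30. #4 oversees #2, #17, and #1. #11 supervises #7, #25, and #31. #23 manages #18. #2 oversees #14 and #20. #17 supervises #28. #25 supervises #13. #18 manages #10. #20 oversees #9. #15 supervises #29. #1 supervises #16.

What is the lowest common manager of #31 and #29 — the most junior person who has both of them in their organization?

#5

#31's chain of managers is #11, #5, #24. #29's chain of managers is #15, #27, #5, #24. The first manager that appears in both chains is #5.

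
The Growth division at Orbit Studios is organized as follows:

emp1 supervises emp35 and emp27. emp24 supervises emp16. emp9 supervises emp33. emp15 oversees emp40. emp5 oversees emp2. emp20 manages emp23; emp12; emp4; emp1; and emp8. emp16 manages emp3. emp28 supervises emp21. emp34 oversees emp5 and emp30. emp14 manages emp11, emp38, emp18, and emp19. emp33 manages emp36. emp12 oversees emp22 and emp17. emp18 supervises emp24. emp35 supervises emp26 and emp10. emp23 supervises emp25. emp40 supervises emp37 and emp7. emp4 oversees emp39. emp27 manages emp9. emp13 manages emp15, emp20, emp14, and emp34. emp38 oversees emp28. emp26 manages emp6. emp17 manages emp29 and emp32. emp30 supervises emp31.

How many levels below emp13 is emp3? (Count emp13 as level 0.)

Chain from emp3 up to emp13: emp3 → emp16 → emp24 → emp18 → emp14 → emp13. That is 5 steps up, so emp3 is 5 levels below emp13.

5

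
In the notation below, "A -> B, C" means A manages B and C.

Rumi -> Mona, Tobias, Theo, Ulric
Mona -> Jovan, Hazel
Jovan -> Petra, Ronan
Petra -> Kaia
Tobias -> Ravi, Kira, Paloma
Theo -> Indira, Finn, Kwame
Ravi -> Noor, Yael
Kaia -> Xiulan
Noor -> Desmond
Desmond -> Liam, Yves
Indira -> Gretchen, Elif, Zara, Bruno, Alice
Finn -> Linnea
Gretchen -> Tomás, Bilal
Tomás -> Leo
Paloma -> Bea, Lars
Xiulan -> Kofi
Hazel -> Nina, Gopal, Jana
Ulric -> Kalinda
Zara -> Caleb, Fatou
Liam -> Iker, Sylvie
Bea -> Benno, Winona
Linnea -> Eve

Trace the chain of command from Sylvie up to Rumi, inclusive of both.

Sylvie reports to Liam. Liam reports to Desmond. Desmond reports to Noor. Noor reports to Ravi. Ravi reports to Tobias. Tobias reports to Rumi. Rumi is at the top.

Sylvie -> Liam -> Desmond -> Noor -> Ravi -> Tobias -> Rumi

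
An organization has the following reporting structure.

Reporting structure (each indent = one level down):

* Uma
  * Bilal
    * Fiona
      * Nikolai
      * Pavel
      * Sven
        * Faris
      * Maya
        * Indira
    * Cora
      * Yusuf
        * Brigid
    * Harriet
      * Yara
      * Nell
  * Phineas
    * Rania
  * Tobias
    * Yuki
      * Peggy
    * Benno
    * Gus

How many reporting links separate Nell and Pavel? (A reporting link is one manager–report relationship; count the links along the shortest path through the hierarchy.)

Nell is 2 levels below Bilal, and Pavel is 2 levels below Bilal (their lowest common manager). The shortest path runs up from Nell to Bilal and back down to Pavel: 2 + 2 = 4 links.

4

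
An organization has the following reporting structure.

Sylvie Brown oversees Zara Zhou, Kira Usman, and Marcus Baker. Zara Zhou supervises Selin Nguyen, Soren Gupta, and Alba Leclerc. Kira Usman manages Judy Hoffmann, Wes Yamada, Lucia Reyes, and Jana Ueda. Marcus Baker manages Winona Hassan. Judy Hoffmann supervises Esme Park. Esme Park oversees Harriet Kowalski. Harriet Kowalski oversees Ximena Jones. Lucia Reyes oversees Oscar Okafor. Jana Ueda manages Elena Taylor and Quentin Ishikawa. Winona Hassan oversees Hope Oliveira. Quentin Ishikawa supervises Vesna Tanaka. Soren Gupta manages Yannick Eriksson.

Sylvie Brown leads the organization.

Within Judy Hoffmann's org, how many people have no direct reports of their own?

1

The only person in Judy Hoffmann's organization with no one reporting to them is Ximena Jones. That is 1.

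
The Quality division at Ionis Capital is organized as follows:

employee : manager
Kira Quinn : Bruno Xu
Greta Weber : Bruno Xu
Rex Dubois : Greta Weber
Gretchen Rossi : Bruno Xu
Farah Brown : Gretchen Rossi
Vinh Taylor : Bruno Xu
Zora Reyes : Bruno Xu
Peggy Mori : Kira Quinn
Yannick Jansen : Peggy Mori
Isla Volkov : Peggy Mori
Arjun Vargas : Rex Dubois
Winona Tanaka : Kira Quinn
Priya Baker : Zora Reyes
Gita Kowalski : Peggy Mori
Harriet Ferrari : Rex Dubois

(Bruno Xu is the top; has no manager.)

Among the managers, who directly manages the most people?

Direct-report counts: Bruno Xu has 5; Zora Reyes has 1; Gretchen Rossi has 1; Greta Weber has 1; Rex Dubois has 2; Kira Quinn has 2; Peggy Mori has 3. The largest is 5, held by Bruno Xu.

Bruno Xu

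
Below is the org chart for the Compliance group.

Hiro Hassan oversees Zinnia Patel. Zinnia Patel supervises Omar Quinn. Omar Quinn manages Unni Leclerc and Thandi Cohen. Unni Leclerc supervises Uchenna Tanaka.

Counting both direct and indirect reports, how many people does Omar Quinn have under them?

3

Omar Quinn directly manages Unni Leclerc, Thandi Cohen. Under Unni Leclerc: Uchenna Tanaka (1). Thandi Cohen has no reports. So Omar Quinn's organization is 2 direct reports plus everyone under them: 2 + 1 = 3.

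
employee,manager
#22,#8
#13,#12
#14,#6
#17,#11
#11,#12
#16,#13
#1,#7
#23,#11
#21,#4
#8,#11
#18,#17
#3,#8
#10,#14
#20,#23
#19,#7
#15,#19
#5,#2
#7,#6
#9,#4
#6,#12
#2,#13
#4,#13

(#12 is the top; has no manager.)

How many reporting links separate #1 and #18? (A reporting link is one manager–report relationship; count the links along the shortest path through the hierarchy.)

#1 is 3 levels below #12, and #18 is 3 levels below #12 (their lowest common manager). The shortest path runs up from #1 to #12 and back down to #18: 3 + 3 = 6 links.

6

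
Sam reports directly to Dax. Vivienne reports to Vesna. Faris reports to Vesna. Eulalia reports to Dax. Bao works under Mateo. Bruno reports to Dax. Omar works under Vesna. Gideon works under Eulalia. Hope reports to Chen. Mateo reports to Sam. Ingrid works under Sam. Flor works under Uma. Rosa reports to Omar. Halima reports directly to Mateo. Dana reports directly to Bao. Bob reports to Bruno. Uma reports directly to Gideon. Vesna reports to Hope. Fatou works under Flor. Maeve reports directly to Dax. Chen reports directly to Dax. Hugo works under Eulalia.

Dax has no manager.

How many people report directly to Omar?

Omar directly manages Rosa. That is 1 direct report.

1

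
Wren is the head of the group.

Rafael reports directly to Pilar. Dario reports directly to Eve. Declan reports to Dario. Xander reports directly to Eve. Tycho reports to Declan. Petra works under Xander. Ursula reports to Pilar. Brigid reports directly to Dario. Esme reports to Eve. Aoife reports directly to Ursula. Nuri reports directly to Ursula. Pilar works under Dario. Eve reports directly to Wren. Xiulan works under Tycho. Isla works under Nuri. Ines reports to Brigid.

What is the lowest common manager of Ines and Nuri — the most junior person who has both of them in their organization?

Ines's chain of managers is Brigid, Dario, Eve, Wren. Nuri's chain of managers is Ursula, Pilar, Dario, Eve, Wren. The first manager that appears in both chains is Dario.

Dario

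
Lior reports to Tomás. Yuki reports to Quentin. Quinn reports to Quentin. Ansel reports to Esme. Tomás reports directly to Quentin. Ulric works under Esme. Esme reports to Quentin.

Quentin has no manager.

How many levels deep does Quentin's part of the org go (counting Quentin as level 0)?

The longest chain under Quentin runs Quentin → Tomás → Lior, which is 2 levels below Quentin.

2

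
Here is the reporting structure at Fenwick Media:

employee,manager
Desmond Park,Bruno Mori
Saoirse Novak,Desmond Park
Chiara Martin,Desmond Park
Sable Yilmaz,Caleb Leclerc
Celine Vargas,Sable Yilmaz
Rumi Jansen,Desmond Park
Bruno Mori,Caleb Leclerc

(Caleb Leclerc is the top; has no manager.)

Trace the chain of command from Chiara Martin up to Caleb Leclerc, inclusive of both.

Chiara Martin reports to Desmond Park. Desmond Park reports to Bruno Mori. Bruno Mori reports to Caleb Leclerc. Caleb Leclerc is at the top.

Chiara Martin -> Desmond Park -> Bruno Mori -> Caleb Leclerc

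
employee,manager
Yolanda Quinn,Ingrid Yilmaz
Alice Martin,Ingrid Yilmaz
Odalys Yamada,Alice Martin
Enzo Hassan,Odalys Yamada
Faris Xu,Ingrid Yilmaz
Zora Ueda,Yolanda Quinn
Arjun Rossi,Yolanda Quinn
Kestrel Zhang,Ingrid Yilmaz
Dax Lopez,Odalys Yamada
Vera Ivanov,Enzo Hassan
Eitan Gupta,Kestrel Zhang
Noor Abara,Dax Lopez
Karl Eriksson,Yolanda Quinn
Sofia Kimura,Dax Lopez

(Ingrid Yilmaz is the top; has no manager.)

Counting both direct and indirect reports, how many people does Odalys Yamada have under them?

5

Odalys Yamada directly manages Enzo Hassan, Dax Lopez. Under Enzo Hassan: Vera Ivanov (1). Under Dax Lopez: Sofia Kimura, Noor Abara (2). So Odalys Yamada's organization is 2 direct reports plus everyone under them: 2 + 3 = 5.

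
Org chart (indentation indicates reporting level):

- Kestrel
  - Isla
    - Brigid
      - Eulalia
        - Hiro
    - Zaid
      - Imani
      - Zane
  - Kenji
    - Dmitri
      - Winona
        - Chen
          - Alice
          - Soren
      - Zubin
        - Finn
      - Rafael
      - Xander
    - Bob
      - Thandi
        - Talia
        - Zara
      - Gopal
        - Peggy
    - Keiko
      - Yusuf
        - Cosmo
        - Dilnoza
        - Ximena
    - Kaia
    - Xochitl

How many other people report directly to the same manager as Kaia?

4

Kaia reports to Kenji. Kenji's other direct reports are Dmitri, Bob, Keiko, Xochitl — 4 peers.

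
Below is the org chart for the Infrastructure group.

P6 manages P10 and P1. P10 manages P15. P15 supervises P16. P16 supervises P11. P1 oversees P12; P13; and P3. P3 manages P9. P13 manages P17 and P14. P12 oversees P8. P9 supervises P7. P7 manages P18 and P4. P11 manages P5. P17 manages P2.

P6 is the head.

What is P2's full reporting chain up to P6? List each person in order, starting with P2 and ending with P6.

P2 -> P17 -> P13 -> P1 -> P6

P2 reports to P17. P17 reports to P13. P13 reports to P1. P1 reports to P6. P6 is at the top.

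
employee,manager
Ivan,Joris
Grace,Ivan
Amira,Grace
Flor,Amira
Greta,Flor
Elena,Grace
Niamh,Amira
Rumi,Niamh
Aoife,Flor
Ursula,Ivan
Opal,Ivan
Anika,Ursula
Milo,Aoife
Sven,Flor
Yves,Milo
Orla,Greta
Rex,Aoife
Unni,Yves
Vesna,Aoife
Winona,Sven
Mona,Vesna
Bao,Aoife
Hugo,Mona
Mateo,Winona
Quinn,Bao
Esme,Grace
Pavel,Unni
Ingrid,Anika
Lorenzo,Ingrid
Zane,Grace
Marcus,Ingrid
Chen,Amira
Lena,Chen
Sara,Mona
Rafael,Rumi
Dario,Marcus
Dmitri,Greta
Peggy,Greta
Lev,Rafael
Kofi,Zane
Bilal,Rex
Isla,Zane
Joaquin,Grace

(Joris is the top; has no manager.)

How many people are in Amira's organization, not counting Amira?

Amira directly manages Flor, Niamh, Chen. Under Flor: Sven, Winona, Mateo, Aoife, Bao, Quinn, Vesna, Mona, Sara, Hugo, Rex, Bilal, Milo, Yves, Unni, Pavel, Greta, Peggy, Dmitri, Orla (20). Under Niamh: Rumi, Rafael, Lev (3). Under Chen: Lena (1). So Amira's organization is 3 direct reports plus everyone under them: 21 + 4 + 2 = 27.

27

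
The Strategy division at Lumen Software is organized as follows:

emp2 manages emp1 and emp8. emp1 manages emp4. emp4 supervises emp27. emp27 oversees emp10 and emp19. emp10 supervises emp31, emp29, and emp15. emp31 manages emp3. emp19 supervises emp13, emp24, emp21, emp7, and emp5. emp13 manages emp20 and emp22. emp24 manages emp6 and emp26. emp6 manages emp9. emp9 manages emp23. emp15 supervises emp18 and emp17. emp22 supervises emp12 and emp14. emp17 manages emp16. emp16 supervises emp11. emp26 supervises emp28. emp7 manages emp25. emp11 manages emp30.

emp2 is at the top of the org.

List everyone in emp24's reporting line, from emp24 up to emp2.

emp24 -> emp19 -> emp27 -> emp4 -> emp1 -> emp2

emp24 reports to emp19. emp19 reports to emp27. emp27 reports to emp4. emp4 reports to emp1. emp1 reports to emp2. emp2 is at the top.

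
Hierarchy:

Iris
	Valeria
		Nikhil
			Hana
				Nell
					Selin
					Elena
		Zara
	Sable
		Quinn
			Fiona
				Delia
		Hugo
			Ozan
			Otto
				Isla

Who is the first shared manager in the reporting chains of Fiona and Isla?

Fiona's chain of managers is Quinn, Sable, Iris. Isla's chain of managers is Otto, Hugo, Sable, Iris. The first manager that appears in both chains is Sable.

Sable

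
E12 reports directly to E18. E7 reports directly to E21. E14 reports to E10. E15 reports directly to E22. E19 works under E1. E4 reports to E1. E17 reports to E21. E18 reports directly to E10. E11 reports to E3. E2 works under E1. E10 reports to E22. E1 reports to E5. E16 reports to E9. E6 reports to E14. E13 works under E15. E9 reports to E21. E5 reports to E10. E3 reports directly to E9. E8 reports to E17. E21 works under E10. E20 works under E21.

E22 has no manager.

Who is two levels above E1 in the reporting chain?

E10

E1 reports to E5, and E5 reports to E10. So E1's skip-level manager is E10.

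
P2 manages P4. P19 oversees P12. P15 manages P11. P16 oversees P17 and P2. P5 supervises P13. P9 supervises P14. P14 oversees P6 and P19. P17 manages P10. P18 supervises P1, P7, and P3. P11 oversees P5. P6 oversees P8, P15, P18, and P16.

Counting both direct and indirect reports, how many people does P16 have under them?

4

P16 directly manages P2, P17. Under P2: P4 (1). Under P17: P10 (1). So P16's organization is 2 direct reports plus everyone under them: 2 + 2 = 4.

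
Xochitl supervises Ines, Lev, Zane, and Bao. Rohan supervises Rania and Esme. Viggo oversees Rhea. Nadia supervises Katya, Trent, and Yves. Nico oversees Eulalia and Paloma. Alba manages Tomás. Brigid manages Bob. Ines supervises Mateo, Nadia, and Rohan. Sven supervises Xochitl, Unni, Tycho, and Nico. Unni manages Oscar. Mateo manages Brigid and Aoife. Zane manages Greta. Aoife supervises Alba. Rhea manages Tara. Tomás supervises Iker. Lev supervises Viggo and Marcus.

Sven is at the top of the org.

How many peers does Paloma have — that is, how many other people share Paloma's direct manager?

1

Paloma reports to Nico. Nico's other direct reports are Eulalia — 1 peer.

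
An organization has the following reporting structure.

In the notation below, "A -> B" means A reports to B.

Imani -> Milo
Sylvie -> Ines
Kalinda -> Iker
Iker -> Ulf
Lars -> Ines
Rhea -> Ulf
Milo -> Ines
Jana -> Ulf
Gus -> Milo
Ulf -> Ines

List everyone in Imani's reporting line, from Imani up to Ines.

Imani -> Milo -> Ines

Imani reports to Milo. Milo reports to Ines. Ines is at the top.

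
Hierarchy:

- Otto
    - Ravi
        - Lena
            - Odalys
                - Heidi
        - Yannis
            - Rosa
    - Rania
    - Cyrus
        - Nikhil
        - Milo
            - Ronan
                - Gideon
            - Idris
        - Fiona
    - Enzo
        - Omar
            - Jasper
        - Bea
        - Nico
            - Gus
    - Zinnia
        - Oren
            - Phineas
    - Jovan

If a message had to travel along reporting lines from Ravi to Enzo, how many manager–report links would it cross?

2

Ravi is 1 level below Otto, and Enzo is 1 level below Otto (their lowest common manager). The shortest path runs up from Ravi to Otto and back down to Enzo: 1 + 1 = 2 links.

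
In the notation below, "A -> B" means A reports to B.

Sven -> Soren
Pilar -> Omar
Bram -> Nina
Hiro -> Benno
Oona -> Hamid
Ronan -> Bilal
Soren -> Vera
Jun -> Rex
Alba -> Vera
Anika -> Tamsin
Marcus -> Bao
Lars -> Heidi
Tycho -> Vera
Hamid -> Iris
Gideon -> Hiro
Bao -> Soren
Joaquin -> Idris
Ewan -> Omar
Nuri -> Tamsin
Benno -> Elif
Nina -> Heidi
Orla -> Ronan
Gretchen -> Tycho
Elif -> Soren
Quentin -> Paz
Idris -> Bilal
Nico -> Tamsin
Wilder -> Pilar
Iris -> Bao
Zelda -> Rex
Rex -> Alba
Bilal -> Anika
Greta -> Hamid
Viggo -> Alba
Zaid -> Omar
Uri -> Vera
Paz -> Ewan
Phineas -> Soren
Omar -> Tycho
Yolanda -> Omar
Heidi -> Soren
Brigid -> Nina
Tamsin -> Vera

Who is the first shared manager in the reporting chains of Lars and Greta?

Soren

Lars's chain of managers is Heidi, Soren, Vera. Greta's chain of managers is Hamid, Iris, Bao, Soren, Vera. The first manager that appears in both chains is Soren.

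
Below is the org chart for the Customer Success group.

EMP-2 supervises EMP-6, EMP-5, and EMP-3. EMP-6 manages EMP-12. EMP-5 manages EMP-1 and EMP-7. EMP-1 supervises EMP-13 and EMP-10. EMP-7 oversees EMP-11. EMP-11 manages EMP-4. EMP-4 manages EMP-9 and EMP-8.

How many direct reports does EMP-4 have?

EMP-4 directly manages EMP-9, EMP-8. That is 2 direct reports.

2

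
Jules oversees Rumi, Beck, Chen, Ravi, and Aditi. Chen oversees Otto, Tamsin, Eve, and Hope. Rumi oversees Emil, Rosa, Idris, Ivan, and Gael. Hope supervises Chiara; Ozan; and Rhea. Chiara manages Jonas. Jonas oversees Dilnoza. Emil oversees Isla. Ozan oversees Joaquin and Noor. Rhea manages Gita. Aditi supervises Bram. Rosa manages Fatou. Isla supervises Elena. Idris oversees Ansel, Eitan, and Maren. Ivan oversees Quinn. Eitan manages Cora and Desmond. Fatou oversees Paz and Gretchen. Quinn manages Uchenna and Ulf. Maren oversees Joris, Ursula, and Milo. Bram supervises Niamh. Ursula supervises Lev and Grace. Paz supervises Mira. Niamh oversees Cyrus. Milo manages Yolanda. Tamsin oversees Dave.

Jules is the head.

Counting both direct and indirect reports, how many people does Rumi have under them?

Rumi directly manages Emil, Rosa, Idris, Ivan, Gael. Under Emil: Isla, Elena (2). Under Rosa: Fatou, Gretchen, Paz, Mira (4). Under Idris: Maren, Joris, Milo, Yolanda, Ursula, Grace, Lev, Eitan, Desmond, Cora, Ansel (11). Under Ivan: Quinn, Ulf, Uchenna (3). Gael has no reports. So Rumi's organization is 5 direct reports plus everyone under them: 3 + 5 + 12 + 4 + 1 = 25.

25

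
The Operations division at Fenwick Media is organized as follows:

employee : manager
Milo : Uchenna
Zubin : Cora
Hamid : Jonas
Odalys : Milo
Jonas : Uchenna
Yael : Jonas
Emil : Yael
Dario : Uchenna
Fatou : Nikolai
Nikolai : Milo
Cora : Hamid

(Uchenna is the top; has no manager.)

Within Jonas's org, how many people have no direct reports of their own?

2

The people in Jonas's organization with no one reporting to them are Zubin, Emil. That is 2.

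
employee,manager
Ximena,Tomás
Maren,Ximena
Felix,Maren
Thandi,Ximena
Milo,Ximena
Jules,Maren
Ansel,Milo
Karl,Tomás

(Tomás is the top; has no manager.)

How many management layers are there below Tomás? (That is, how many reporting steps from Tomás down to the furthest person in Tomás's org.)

The longest chain under Tomás runs Tomás → Ximena → Milo → Ansel, which is 3 levels below Tomás.

3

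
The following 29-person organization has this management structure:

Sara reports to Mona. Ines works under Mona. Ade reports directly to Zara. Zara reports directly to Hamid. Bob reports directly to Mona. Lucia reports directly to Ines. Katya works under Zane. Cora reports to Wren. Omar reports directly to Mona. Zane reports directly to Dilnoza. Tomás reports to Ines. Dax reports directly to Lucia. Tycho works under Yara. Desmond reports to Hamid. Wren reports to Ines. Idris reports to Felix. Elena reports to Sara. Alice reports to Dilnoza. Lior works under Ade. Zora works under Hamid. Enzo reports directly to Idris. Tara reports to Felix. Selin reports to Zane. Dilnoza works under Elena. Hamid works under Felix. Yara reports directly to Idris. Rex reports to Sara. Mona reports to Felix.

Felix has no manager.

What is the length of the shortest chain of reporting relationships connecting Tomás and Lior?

Tomás is 3 levels below Felix, and Lior is 4 levels below Felix (their lowest common manager). The shortest path runs up from Tomás to Felix and back down to Lior: 3 + 4 = 7 links.

7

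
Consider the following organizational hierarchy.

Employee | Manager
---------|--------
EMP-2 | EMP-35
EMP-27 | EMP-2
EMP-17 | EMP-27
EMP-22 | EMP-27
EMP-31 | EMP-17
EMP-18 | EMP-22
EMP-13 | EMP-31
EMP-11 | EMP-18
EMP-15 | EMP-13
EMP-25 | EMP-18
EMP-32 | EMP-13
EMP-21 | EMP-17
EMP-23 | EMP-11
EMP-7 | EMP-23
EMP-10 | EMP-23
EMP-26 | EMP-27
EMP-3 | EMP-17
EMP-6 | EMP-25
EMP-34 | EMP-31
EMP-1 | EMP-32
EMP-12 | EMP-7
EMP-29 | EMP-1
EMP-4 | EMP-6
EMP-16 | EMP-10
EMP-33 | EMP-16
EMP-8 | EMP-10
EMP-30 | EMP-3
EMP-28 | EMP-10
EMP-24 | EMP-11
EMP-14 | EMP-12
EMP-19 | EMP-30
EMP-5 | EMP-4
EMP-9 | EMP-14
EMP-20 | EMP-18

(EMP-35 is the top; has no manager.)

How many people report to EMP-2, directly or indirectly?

33

EMP-2 directly manages EMP-27. Under EMP-27: EMP-26, EMP-22, EMP-18, EMP-20, EMP-25, EMP-6, EMP-4, EMP-5, EMP-11, EMP-24, EMP-23, EMP-10, EMP-28, EMP-8, EMP-16, EMP-33, EMP-7, EMP-12, EMP-14, EMP-9, EMP-17, EMP-3, EMP-30, EMP-19, EMP-21, EMP-31, EMP-34, EMP-13, EMP-32, EMP-1, EMP-29, EMP-15 (32). That's 33 in total.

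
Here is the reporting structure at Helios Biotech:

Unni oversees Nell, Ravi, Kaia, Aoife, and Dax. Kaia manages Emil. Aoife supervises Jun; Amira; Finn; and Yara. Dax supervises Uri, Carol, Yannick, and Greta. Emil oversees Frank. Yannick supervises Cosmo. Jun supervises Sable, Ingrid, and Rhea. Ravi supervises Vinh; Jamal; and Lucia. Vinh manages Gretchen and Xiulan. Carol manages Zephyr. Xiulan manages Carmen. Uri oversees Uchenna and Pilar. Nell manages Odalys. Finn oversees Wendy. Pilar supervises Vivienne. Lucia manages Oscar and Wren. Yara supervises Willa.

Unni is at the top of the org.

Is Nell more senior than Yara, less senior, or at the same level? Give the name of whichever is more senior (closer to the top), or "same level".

Nell

Nell is 1 level below Unni; Yara is 2. Nell is higher.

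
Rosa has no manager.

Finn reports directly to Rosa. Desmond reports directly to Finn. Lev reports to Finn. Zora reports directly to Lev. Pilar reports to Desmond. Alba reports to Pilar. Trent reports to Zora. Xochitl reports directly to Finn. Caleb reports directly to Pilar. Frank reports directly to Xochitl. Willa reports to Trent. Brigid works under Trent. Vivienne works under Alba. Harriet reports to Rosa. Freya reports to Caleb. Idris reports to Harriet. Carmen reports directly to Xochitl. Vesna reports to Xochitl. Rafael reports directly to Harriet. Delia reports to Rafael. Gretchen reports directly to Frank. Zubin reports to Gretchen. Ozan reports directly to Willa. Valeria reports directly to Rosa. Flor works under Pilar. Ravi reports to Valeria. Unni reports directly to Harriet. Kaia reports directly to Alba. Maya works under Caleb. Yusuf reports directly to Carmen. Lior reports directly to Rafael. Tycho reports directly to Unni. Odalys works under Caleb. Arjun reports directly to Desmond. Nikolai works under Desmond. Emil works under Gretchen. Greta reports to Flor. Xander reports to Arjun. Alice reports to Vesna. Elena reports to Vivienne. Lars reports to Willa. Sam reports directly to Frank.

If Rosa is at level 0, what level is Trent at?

Chain from Trent up to Rosa: Trent → Zora → Lev → Finn → Rosa. That is 4 steps up, so Trent is 4 levels below Rosa.

4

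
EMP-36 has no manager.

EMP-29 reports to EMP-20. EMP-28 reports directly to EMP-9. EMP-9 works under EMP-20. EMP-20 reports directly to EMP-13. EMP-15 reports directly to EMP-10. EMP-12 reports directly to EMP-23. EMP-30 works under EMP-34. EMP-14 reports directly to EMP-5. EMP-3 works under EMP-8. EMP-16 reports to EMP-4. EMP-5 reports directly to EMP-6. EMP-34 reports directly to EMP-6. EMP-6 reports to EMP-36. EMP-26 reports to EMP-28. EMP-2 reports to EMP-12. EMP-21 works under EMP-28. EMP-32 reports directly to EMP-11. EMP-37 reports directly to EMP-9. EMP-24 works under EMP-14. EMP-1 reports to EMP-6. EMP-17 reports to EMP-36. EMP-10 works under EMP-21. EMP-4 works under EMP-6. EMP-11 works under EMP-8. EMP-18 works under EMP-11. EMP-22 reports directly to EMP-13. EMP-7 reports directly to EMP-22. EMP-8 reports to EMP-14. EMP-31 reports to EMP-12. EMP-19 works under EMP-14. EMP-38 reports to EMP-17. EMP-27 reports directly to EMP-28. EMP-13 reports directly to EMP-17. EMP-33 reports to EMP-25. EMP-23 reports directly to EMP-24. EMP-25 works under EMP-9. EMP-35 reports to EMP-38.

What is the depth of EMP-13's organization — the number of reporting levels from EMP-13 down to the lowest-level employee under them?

The longest chain under EMP-13 runs EMP-13 → EMP-20 → EMP-9 → EMP-28 → EMP-21 → EMP-10 → EMP-15, which is 6 levels below EMP-13.

6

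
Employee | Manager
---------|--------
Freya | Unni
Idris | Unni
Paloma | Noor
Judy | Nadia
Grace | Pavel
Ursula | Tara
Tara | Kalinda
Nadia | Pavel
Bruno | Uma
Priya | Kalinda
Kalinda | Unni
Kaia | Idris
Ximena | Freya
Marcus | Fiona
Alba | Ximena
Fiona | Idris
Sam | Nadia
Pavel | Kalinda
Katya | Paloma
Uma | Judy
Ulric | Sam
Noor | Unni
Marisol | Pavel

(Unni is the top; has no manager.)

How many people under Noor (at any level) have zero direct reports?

The only person in Noor's organization with no one reporting to them is Katya. That is 1.

1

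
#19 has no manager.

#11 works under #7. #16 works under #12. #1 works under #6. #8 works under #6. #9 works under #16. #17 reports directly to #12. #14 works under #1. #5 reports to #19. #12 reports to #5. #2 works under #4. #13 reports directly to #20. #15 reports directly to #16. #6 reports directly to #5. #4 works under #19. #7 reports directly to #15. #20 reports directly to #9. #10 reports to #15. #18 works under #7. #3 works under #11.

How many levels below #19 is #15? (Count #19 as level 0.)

4

Chain from #15 up to #19: #15 → #16 → #12 → #5 → #19. That is 4 steps up, so #15 is 4 levels below #19.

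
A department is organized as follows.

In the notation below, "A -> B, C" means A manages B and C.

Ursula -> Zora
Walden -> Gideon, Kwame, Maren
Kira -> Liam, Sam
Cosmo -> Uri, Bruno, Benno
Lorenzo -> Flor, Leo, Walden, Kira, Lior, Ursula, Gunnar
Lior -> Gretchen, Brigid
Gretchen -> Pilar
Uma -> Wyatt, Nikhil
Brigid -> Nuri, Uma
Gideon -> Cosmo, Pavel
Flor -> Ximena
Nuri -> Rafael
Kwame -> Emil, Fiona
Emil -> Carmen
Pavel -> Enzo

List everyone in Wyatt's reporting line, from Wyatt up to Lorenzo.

Wyatt reports to Uma. Uma reports to Brigid. Brigid reports to Lior. Lior reports to Lorenzo. Lorenzo is at the top.

Wyatt -> Uma -> Brigid -> Lior -> Lorenzo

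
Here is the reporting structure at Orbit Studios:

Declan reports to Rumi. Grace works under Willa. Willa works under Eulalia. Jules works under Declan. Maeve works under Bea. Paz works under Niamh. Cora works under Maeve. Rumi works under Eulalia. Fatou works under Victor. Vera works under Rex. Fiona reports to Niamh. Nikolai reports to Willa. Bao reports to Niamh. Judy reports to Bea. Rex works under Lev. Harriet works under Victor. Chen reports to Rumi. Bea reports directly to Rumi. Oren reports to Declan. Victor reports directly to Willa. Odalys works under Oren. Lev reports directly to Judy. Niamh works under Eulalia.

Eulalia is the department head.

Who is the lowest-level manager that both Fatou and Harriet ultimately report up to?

Fatou's chain of managers is Victor, Willa, Eulalia. Harriet's chain of managers is Victor, Willa, Eulalia. The first manager that appears in both chains is Victor.

Victor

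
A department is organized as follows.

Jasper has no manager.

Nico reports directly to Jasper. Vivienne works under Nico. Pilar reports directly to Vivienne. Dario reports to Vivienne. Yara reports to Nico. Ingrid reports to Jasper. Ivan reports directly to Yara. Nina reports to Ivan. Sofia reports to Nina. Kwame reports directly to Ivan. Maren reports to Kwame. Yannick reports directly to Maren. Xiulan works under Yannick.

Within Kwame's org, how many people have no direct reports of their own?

The only person in Kwame's organization with no one reporting to them is Xiulan. That is 1.

1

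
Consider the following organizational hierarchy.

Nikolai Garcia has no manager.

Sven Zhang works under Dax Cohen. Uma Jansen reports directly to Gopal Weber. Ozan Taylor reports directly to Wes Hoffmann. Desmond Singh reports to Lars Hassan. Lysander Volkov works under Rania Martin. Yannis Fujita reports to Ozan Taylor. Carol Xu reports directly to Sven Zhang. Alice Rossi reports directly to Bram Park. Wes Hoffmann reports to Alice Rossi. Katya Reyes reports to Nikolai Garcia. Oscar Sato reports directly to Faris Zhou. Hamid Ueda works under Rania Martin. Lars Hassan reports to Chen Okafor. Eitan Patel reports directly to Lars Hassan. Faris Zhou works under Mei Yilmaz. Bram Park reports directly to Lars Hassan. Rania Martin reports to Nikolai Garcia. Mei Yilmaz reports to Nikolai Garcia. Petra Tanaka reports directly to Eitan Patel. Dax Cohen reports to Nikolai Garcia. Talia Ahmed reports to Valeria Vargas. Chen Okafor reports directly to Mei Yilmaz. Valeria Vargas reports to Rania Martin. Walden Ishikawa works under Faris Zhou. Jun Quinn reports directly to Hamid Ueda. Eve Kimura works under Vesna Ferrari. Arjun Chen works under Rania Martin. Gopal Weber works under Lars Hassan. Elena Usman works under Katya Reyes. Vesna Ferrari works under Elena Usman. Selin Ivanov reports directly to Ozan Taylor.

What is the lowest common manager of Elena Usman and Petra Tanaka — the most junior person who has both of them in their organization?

Elena Usman's chain of managers is Katya Reyes, Nikolai Garcia. Petra Tanaka's chain of managers is Eitan Patel, Lars Hassan, Chen Okafor, Mei Yilmaz, Nikolai Garcia. The first manager that appears in both chains is Nikolai Garcia.

Nikolai Garcia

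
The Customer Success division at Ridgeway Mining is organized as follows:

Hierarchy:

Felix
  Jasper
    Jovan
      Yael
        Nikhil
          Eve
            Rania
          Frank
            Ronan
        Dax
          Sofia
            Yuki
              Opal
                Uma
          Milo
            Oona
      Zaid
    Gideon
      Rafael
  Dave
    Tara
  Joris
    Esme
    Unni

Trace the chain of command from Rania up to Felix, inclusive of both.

Rania reports to Eve. Eve reports to Nikhil. Nikhil reports to Yael. Yael reports to Jovan. Jovan reports to Jasper. Jasper reports to Felix. Felix is at the top.

Rania -> Eve -> Nikhil -> Yael -> Jovan -> Jasper -> Felix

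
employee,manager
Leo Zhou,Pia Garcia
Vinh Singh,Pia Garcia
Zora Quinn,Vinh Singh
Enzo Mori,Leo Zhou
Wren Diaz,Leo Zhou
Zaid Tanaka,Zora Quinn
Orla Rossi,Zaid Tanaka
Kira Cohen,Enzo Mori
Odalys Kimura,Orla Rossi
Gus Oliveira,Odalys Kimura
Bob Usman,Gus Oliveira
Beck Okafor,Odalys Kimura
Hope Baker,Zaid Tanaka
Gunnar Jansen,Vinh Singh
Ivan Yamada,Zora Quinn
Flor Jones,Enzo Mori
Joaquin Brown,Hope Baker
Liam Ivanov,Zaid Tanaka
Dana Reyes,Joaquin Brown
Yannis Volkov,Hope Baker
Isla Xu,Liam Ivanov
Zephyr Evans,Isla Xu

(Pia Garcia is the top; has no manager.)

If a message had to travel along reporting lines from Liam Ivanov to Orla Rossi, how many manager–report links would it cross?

Liam Ivanov is 1 level below Zaid Tanaka, and Orla Rossi is 1 level below Zaid Tanaka (their lowest common manager). The shortest path runs up from Liam Ivanov to Zaid Tanaka and back down to Orla Rossi: 1 + 1 = 2 links.

2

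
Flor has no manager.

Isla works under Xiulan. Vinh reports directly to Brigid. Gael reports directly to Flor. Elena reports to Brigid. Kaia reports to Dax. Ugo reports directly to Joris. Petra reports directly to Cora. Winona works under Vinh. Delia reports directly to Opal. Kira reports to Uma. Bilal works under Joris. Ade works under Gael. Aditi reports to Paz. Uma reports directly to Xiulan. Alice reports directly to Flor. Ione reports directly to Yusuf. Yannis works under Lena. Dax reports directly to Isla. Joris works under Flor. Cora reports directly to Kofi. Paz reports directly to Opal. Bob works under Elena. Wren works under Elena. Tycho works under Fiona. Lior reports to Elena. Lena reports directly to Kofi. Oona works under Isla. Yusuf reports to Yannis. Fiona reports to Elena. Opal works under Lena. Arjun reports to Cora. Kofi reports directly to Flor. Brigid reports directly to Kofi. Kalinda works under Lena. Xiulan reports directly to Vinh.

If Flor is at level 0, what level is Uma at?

Chain from Uma up to Flor: Uma → Xiulan → Vinh → Brigid → Kofi → Flor. That is 5 steps up, so Uma is 5 levels below Flor.

5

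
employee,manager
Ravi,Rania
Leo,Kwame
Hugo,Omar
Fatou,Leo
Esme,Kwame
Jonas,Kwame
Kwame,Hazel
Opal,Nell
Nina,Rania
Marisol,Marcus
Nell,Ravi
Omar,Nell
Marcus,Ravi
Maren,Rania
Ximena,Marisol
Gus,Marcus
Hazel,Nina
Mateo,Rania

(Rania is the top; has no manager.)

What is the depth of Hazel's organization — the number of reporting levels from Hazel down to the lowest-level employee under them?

3

The longest chain under Hazel runs Hazel → Kwame → Leo → Fatou, which is 3 levels below Hazel.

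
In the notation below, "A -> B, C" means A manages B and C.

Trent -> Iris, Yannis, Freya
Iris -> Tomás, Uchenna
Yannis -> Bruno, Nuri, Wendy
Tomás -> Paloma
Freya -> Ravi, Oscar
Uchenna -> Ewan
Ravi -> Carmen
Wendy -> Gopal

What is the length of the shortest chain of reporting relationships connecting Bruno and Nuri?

2

Bruno is 1 level below Yannis, and Nuri is 1 level below Yannis (their lowest common manager). The shortest path runs up from Bruno to Yannis and back down to Nuri: 1 + 1 = 2 links.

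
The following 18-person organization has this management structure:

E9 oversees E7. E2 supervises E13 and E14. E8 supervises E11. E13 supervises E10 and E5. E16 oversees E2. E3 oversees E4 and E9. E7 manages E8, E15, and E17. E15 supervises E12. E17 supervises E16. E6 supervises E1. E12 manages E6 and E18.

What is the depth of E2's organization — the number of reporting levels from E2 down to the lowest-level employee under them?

2

The longest chain under E2 runs E2 → E13 → E5, which is 2 levels below E2.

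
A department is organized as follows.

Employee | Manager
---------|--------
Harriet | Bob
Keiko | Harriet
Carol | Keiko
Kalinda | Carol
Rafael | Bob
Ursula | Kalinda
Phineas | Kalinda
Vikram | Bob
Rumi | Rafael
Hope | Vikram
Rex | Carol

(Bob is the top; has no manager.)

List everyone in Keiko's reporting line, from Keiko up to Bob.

Keiko -> Harriet -> Bob

Keiko reports to Harriet. Harriet reports to Bob. Bob is at the top.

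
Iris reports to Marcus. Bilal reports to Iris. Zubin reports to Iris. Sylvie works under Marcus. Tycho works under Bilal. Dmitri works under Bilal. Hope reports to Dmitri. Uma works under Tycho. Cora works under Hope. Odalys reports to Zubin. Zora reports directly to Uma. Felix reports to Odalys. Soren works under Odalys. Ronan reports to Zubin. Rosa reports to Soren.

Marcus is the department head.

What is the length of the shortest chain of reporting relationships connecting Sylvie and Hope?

Sylvie is 1 level below Marcus, and Hope is 4 levels below Marcus (their lowest common manager). The shortest path runs up from Sylvie to Marcus and back down to Hope: 1 + 4 = 5 links.

5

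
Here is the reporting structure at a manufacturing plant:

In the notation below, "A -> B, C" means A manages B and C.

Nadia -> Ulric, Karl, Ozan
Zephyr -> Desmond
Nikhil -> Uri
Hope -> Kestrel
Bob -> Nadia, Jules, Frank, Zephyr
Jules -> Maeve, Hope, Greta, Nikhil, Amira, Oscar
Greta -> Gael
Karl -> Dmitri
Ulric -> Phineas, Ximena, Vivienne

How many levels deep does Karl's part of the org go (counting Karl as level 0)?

1

The longest chain under Karl runs Karl → Dmitri, which is 1 level below Karl.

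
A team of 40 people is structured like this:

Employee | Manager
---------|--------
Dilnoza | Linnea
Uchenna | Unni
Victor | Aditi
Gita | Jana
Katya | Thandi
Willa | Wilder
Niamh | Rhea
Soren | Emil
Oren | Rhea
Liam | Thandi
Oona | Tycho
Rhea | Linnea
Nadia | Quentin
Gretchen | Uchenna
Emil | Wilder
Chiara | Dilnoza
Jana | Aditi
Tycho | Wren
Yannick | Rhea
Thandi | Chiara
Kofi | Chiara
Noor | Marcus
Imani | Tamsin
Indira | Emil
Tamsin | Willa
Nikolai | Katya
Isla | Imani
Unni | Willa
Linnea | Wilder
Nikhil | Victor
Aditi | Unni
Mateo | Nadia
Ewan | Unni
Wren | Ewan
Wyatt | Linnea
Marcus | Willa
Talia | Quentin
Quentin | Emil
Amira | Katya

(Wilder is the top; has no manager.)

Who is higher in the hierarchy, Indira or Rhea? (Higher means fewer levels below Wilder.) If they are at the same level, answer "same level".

Both Indira and Rhea are 2 levels below Wilder.

same level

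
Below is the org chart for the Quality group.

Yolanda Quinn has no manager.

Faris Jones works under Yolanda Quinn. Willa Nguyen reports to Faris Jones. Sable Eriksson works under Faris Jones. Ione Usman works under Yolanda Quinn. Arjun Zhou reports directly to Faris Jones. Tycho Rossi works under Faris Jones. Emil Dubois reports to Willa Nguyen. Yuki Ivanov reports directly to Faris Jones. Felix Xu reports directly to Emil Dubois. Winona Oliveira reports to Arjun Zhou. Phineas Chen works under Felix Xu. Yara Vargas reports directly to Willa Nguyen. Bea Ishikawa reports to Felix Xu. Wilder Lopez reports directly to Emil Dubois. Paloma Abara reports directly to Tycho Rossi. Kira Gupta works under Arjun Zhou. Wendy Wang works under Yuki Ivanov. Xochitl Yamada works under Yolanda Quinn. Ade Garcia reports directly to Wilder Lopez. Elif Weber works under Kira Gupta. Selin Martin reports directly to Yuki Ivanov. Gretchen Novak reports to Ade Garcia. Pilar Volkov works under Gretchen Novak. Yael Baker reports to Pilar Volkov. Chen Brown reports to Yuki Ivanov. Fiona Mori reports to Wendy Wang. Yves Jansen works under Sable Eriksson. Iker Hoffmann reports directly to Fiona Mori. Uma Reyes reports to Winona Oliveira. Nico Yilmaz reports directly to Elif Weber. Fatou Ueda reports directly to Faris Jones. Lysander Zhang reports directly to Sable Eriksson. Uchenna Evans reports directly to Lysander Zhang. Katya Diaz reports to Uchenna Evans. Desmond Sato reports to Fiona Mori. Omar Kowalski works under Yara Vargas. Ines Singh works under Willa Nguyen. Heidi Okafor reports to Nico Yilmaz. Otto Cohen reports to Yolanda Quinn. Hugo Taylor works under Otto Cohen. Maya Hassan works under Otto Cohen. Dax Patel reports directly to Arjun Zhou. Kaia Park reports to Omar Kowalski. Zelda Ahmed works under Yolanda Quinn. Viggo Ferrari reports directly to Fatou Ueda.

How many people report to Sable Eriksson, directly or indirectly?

Sable Eriksson directly manages Yves Jansen, Lysander Zhang. Yves Jansen has no reports. Under Lysander Zhang: Uchenna Evans, Katya Diaz (2). So Sable Eriksson's organization is 2 direct reports plus everyone under them: 1 + 3 = 4.

4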